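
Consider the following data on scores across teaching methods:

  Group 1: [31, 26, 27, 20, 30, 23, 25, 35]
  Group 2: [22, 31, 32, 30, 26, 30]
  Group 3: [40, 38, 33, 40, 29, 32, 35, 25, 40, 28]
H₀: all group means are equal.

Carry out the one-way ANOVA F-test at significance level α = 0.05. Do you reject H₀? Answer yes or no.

reject H₀: yes

Group means [27.12, 28.50, 34.00], grand mean 30.333
SSB = Σnᵢ(x̄ᵢ−x̄)² = 236.958; SSW = ΣΣ(x−x̄ᵢ)² = 502.375
MSB = 236.958/2 = 118.4792; MSW = 502.375/21 = 23.9226
F = MSB/MSW = 4.9526
df = (2, 21)
p-value (upper-tail) = 0.01730
At α=0.05: p < α → reject H₀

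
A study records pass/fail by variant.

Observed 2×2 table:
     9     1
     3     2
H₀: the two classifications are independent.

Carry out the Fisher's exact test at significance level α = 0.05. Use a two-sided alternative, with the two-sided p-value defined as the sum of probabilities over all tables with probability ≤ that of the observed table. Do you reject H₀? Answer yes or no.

Margins: r₁=10, r₂=5, c₁=12, c₂=3, n=15
p_obs = C(10,9)·C(5,3)/C(15,12); sum pmf over tables with pmf ≤ p_obs
p-value (two-sided) = 0.24176
At α=0.05: p ≥ α → fail to reject H₀

reject H₀: no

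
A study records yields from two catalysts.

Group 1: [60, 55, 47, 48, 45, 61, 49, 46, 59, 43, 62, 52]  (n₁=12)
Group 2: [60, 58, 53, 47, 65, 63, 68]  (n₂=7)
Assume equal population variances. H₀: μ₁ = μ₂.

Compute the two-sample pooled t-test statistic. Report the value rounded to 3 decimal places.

x̄₁=52.250, s₁=6.864, n₁=12
x̄₂=59.143, s₂=7.244, n₂=7
s_p² = [11·6.864² + 6·7.244²]/17 = 49.0063
SE = √(s_p²·(1/12+1/7)) = 3.3294
t = (52.250−59.143)/3.3294 = -2.0703
df = 17

test statistic = -2.070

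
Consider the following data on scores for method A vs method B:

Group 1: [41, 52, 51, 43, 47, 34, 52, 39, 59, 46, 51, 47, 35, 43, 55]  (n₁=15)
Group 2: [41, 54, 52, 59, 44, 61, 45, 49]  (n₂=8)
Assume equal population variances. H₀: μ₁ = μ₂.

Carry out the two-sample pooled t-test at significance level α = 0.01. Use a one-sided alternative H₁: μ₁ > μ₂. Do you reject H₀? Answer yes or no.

reject H₀: no

x̄₁=46.333, s₁=7.218, n₁=15
x̄₂=50.625, s₂=7.190, n₂=8
s_p² = [14·7.218² + 7·7.190²]/21 = 51.9623
SE = √(s_p²·(1/15+1/8)) = 3.1559
t = (46.333−50.625)/3.1559 = -1.3599
df = 21
p-value (one-sided, H₁ greater) = 0.90586
At α=0.01: p ≥ α → fail to reject H₀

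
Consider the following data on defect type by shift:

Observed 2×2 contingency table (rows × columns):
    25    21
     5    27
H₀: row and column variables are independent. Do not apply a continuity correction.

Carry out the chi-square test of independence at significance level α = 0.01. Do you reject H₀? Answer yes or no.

reject H₀: yes

Row totals [46, 32], col totals [30, 48], n=78
χ² = (25−17.69)²/17.69 + (21−28.31)²/28.31 + (5−12.31)²/12.31 + (27−19.69)²/19.69 = 11.9557
df = 1
p-value (upper-tail) = 0.00054
At α=0.01: p < α → reject H₀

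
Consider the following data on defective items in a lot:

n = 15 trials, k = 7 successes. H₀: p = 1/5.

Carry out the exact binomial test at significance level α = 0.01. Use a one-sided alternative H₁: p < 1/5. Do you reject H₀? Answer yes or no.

reject H₀: no

Exact binomial: n=15, k=7, p₀=1/5=0.2000
P(X≤7) from Σ C(n,i)·p₀^i·(1−p₀)^(n−i)
p-value (one-sided, H₁ less) = 0.99576
At α=0.01: p ≥ α → fail to reject H₀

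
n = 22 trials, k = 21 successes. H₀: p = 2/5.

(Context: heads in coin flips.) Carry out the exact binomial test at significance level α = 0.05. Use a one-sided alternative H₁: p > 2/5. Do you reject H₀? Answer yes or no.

Exact binomial: n=22, k=21, p₀=2/5=0.4000
P(X≥21) from Σ C(n,i)·p₀^i·(1−p₀)^(n−i)
p-value (one-sided, H₁ greater) = 0.00000
At α=0.05: p < α → reject H₀

reject H₀: yes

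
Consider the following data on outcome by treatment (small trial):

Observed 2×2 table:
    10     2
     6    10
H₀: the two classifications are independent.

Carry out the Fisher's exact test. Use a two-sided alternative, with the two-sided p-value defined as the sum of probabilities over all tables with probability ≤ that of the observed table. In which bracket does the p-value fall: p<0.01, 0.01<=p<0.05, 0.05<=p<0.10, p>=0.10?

Margins: r₁=12, r₂=16, c₁=16, c₂=12, n=28
p_obs = C(12,10)·C(16,6)/C(28,16); sum pmf over tables with pmf ≤ p_obs
p-value (two-sided) = 0.02347
→ bracket: 0.01<=p<0.05

p-value bracket: 0.01<=p<0.05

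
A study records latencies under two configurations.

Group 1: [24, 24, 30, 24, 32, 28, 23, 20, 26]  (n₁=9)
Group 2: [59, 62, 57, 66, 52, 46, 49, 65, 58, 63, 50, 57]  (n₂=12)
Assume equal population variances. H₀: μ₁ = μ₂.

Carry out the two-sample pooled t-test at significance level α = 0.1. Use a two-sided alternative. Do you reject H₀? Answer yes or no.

reject H₀: yes

x̄₁=25.667, s₁=3.742, n₁=9
x̄₂=57.000, s₂=6.537, n₂=12
s_p² = [8·3.742² + 11·6.537²]/19 = 30.6316
SE = √(s_p²·(1/9+1/12)) = 2.4405
t = (25.667−57.000)/2.4405 = -12.8388
df = 19
p-value (two-sided) = 0.00000
At α=0.1: p < α → reject H₀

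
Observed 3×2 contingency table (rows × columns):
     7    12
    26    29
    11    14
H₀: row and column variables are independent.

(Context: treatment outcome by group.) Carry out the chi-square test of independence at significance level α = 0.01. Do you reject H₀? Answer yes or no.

reject H₀: no

Row totals [19, 55, 25], col totals [44, 55], n=99
χ² = (7−8.44)²/8.44 + (12−10.56)²/10.56 + (26−24.44)²/24.44 + (29−30.56)²/30.56 + (11−11.11)²/11.11 + (14−13.89)²/13.89 = 0.6249
df = 2
p-value (upper-tail) = 0.73165
At α=0.01: p ≥ α → fail to reject H₀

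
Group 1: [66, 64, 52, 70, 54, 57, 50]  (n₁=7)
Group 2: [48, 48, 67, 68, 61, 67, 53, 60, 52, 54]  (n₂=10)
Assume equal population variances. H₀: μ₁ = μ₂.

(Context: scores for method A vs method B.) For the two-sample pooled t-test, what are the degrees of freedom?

degrees of freedom = 15

df = n₁ + n₂ − 2 = 7 + 10 − 2 = 15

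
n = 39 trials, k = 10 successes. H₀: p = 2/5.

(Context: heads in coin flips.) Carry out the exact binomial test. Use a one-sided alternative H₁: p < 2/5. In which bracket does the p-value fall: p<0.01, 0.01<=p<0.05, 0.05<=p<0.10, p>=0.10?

p-value bracket: 0.01<=p<0.05

Exact binomial: n=39, k=10, p₀=2/5=0.4000
P(X≤10) from Σ C(n,i)·p₀^i·(1−p₀)^(n−i)
p-value (one-sided, H₁ less) = 0.04505
→ bracket: 0.01<=p<0.05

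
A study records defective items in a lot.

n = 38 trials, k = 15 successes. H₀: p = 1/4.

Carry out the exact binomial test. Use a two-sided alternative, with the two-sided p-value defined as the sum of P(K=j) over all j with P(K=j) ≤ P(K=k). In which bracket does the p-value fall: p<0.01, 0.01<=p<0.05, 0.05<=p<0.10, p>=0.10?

p-value bracket: 0.05<=p<0.10

Exact binomial: n=38, k=15, p₀=1/4=0.2500
P(X=j) = C(n,j)·p₀^j·(1−p₀)^(n−j); p = Σ P(X=j) over j with P(X=j) ≤ P(X=15)
p-value (two-sided) = 0.05835
→ bracket: 0.05<=p<0.10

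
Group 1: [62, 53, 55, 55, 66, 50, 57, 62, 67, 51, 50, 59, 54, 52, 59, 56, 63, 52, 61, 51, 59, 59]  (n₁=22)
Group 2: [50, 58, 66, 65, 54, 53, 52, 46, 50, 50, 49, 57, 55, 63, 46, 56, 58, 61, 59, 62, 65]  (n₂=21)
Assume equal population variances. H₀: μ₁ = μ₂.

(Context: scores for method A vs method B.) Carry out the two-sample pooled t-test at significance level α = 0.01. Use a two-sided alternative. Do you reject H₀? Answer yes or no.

reject H₀: no

x̄₁=56.955, s₁=5.131, n₁=22
x̄₂=55.952, s₂=6.233, n₂=21
s_p² = [21·5.131² + 20·6.233²]/41 = 32.4368
SE = √(s_p²·(1/22+1/21)) = 1.7375
t = (56.955−55.952)/1.7375 = 0.5768
df = 41
p-value (two-sided) = 0.56724
At α=0.01: p ≥ α → fail to reject H₀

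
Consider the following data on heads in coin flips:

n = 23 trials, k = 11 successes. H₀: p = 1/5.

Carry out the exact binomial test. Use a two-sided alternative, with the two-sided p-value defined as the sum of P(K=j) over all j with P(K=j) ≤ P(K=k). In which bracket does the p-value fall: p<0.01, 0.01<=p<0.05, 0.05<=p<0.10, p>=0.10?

p-value bracket: p<0.01

Exact binomial: n=23, k=11, p₀=1/5=0.2000
P(X=j) = C(n,j)·p₀^j·(1−p₀)^(n−j); p = Σ P(X=j) over j with P(X=j) ≤ P(X=11)
p-value (two-sided) = 0.00250
→ bracket: p<0.01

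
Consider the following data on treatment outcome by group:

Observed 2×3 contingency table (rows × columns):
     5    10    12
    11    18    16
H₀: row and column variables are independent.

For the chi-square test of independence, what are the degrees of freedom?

df = (r−1)(c−1) = (2−1)·(3−1) = 2

degrees of freedom = 2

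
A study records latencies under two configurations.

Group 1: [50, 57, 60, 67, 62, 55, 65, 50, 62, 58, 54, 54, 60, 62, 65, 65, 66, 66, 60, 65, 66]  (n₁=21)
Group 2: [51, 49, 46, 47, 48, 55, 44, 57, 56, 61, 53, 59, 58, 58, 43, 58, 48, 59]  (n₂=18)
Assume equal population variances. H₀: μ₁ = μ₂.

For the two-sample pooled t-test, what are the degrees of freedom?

degrees of freedom = 37

df = n₁ + n₂ − 2 = 21 + 18 − 2 = 37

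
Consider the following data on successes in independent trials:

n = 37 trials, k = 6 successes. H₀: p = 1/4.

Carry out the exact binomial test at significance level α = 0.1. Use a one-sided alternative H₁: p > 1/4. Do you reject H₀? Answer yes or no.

Exact binomial: n=37, k=6, p₀=1/4=0.2500
P(X≥6) from Σ C(n,i)·p₀^i·(1−p₀)^(n−i)
p-value (one-sided, H₁ greater) = 0.92886
At α=0.1: p ≥ α → fail to reject H₀

reject H₀: no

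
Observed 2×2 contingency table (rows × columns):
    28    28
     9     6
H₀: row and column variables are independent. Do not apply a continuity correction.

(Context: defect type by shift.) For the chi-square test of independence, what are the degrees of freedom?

degrees of freedom = 1

df = (r−1)(c−1) = (2−1)·(2−1) = 1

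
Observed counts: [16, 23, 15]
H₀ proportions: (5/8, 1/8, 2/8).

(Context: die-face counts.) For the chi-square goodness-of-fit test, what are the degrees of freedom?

df = k − 1 = 3 − 1 = 2

degrees of freedom = 2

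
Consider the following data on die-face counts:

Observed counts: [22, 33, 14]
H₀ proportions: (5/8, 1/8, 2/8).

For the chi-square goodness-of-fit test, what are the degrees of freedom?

df = k − 1 = 3 − 1 = 2

degrees of freedom = 2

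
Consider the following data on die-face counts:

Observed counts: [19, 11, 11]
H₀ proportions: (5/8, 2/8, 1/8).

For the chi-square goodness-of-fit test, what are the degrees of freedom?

degrees of freedom = 2

df = k − 1 = 3 − 1 = 2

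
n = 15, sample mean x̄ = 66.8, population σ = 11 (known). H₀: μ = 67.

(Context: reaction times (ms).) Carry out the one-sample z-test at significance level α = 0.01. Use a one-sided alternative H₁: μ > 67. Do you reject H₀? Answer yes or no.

reject H₀: no

SE = σ/√n = 11/√15 = 2.8402
z = (x̄−μ₀)/SE = (66.8−67)/2.8402 = -0.0704
p-value (one-sided, H₁ greater) = 0.52807
At α=0.01: p ≥ α → fail to reject H₀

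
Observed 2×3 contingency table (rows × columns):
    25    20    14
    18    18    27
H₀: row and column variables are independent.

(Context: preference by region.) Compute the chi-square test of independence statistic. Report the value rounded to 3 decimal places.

Row totals [59, 63], col totals [43, 38, 41], n=122
χ² = (25−20.80)²/20.80 + (20−18.38)²/18.38 + (14−19.83)²/19.83 + (18−22.20)²/22.20 + (18−19.62)²/19.62 + (27−21.17)²/21.17 = 5.2412
df = 2

test statistic = 5.241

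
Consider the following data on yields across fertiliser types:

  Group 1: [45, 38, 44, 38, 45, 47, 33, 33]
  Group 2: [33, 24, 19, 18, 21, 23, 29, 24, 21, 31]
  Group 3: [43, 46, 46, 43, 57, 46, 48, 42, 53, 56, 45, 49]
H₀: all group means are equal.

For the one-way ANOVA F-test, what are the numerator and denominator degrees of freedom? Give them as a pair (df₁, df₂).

degrees of freedom = [2, 27]

k = 3 groups, N = 30 total
df = (k−1, N−k) = (3−1, 30−3) = (2, 27)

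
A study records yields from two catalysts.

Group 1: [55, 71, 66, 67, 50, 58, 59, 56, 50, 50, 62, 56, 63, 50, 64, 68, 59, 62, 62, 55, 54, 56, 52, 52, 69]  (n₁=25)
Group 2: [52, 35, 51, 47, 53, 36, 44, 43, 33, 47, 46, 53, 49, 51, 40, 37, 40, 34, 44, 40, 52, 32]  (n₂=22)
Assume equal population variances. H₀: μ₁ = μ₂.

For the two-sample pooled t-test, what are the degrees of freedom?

degrees of freedom = 45

df = n₁ + n₂ − 2 = 25 + 22 − 2 = 45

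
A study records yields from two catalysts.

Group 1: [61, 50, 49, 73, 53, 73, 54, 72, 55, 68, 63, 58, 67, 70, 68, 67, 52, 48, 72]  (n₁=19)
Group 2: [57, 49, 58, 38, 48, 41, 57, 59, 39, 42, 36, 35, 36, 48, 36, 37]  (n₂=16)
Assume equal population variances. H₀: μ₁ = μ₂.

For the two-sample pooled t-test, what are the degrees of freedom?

degrees of freedom = 33

df = n₁ + n₂ − 2 = 19 + 16 − 2 = 33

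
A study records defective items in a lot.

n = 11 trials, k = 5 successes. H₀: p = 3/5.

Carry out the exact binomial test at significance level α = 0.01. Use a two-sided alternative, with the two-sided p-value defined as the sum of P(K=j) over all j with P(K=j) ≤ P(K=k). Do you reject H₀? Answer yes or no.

reject H₀: no

Exact binomial: n=11, k=5, p₀=3/5=0.6000
P(X=j) = C(n,j)·p₀^j·(1−p₀)^(n−j); p = Σ P(X=j) over j with P(X=j) ≤ P(X=5)
p-value (two-sided) = 0.36542
At α=0.01: p ≥ α → fail to reject H₀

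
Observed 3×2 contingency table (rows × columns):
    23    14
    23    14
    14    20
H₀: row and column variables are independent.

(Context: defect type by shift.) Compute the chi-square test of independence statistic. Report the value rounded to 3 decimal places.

Row totals [37, 37, 34], col totals [60, 48], n=108
χ² = (23−20.56)²/20.56 + (14−16.44)²/16.44 + (23−20.56)²/20.56 + (14−16.44)²/16.44 + (14−18.89)²/18.89 + (20−15.11)²/15.11 = 4.1552
df = 2

test statistic = 4.155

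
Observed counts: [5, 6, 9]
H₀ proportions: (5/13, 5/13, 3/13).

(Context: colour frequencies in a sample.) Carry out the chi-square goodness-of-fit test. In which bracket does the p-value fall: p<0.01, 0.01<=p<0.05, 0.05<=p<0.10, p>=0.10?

p-value bracket: 0.05<=p<0.10

n = 20; E_i = n·p_i = [7.69, 7.69, 4.62]
χ² = (5−7.69)²/7.69 + (6−7.69)²/7.69 + (9−4.62)²/4.62 = 5.4800
df = 2
p-value (upper-tail) = 0.06457
→ bracket: 0.05<=p<0.10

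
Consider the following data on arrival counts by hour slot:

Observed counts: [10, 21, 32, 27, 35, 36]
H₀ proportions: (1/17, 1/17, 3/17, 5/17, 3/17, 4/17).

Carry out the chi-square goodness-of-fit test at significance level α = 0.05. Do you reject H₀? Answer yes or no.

reject H₀: yes

n = 161; E_i = n·p_i = [9.47, 9.47, 28.41, 47.35, 28.41, 37.88]
χ² = (10−9.47)²/9.47 + (21−9.47)²/9.47 + (32−28.41)²/28.41 + (27−47.35)²/47.35 + (35−28.41)²/28.41 + (36−37.88)²/37.88 = 24.8878
df = 5
p-value (upper-tail) = 0.00015
At α=0.05: p < α → reject H₀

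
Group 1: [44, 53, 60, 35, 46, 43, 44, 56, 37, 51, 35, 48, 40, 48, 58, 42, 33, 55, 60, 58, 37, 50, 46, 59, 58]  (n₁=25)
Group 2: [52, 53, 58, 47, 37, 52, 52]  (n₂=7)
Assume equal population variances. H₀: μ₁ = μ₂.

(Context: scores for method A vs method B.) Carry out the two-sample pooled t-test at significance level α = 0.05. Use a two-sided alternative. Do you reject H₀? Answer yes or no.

reject H₀: no

x̄₁=47.840, s₁=8.731, n₁=25
x̄₂=50.143, s₂=6.619, n₂=7
s_p² = [24·8.731² + 6·6.619²]/30 = 69.7406
SE = √(s_p²·(1/25+1/7)) = 3.5711
t = (47.840−50.143)/3.5711 = -0.6449
df = 30
p-value (two-sided) = 0.52392
At α=0.05: p ≥ α → fail to reject H₀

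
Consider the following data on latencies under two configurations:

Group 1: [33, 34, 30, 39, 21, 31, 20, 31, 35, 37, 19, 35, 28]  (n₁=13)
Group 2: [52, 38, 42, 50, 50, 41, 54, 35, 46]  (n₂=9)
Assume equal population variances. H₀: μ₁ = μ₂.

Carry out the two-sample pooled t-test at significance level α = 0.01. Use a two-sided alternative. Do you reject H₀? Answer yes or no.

reject H₀: yes

x̄₁=30.231, s₁=6.534, n₁=13
x̄₂=45.333, s₂=6.652, n₂=9
s_p² = [12·6.534² + 8·6.652²]/20 = 43.3154
SE = √(s_p²·(1/13+1/9)) = 2.8539
t = (30.231−45.333)/2.8539 = -5.2919
df = 20
p-value (two-sided) = 0.00004
At α=0.01: p < α → reject H₀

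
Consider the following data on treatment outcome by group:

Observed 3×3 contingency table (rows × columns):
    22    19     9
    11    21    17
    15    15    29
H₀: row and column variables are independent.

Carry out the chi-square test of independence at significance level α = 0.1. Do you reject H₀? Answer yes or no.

Row totals [50, 49, 59], col totals [48, 55, 55], n=158
χ² = (22−15.19)²/15.19 + (19−17.41)²/17.41 + (9−17.41)²/17.41 + (11−14.89)²/14.89 + (21−17.06)²/17.06 + (17−17.06)²/17.06 + (15−17.92)²/17.92 + (15−20.54)²/20.54 + (29−20.54)²/20.54 = 14.6412
df = 4
p-value (upper-tail) = 0.00551
At α=0.1: p < α → reject H₀

reject H₀: yes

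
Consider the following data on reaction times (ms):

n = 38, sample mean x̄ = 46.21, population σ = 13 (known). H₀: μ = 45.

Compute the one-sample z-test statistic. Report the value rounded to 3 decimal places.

test statistic = 0.574

SE = σ/√n = 13/√38 = 2.1089
z = (x̄−μ₀)/SE = (46.21−45)/2.1089 = 0.5738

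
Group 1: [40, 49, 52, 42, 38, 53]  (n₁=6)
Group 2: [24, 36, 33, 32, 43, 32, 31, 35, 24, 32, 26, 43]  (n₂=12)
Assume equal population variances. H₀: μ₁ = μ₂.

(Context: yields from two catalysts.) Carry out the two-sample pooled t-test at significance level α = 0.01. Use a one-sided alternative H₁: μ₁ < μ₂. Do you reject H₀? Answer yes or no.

x̄₁=45.667, s₁=6.470, n₁=6
x̄₂=32.583, s₂=6.244, n₂=12
s_p² = [5·6.470² + 11·6.244²]/16 = 39.8906
SE = √(s_p²·(1/6+1/12)) = 3.1580
t = (45.667−32.583)/3.1580 = 4.1430
df = 16
p-value (one-sided, H₁ less) = 0.99962
At α=0.01: p ≥ α → fail to reject H₀

reject H₀: no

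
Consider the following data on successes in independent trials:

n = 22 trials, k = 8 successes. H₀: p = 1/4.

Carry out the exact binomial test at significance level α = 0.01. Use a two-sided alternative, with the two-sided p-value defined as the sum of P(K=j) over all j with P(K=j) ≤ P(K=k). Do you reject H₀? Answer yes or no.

Exact binomial: n=22, k=8, p₀=1/4=0.2500
P(X=j) = C(n,j)·p₀^j·(1−p₀)^(n−j); p = Σ P(X=j) over j with P(X=j) ≤ P(X=8)
p-value (two-sided) = 0.22218
At α=0.01: p ≥ α → fail to reject H₀

reject H₀: no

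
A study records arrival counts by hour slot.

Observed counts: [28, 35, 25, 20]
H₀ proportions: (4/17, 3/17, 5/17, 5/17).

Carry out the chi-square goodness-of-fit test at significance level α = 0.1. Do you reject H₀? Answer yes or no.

reject H₀: yes

n = 108; E_i = n·p_i = [25.41, 19.06, 31.76, 31.76]
χ² = (28−25.41)²/25.41 + (35−19.06)²/19.06 + (25−31.76)²/31.76 + (20−31.76)²/31.76 = 19.3951
df = 3
p-value (upper-tail) = 0.00023
At α=0.1: p < α → reject H₀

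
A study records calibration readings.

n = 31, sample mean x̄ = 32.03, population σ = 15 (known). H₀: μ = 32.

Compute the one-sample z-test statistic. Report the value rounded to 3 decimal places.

test statistic = 0.011

SE = σ/√n = 15/√31 = 2.6941
z = (x̄−μ₀)/SE = (32.03−32)/2.6941 = 0.0111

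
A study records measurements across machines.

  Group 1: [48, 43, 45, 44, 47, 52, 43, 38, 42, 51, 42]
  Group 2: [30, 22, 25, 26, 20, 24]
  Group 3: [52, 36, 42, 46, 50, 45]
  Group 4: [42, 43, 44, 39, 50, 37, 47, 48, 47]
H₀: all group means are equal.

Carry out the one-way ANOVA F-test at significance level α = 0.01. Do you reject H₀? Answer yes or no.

Group means [45.00, 24.50, 45.17, 44.11], grand mean 40.938
SSB = Σnᵢ(x̄ᵢ−x̄)² = 2000.653; SSW = ΣΣ(x−x̄ᵢ)² = 547.222
MSB = 2000.653/3 = 666.8843; MSW = 547.222/28 = 19.5437
F = MSB/MSW = 34.1228
df = (3, 28)
p-value (upper-tail) = 0.00000
At α=0.01: p < α → reject H₀

reject H₀: yes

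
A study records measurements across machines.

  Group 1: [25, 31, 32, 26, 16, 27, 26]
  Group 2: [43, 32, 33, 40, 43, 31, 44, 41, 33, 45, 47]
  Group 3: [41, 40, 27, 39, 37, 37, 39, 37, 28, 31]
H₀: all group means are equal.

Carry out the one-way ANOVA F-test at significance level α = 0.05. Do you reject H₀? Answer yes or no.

reject H₀: yes

Group means [26.14, 39.27, 35.60], grand mean 34.679
SSB = Σnᵢ(x̄ᵢ−x̄)² = 750.668; SSW = ΣΣ(x−x̄ᵢ)² = 739.439
MSB = 750.668/2 = 375.3341; MSW = 739.439/25 = 29.5776
F = MSB/MSW = 12.6898
df = (2, 25)
p-value (upper-tail) = 0.00016
At α=0.05: p < α → reject H₀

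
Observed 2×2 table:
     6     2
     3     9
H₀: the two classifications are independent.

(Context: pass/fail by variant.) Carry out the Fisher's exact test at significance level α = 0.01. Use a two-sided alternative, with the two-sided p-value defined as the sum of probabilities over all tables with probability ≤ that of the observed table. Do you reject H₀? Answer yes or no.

reject H₀: no

Margins: r₁=8, r₂=12, c₁=9, c₂=11, n=20
p_obs = C(8,6)·C(12,3)/C(20,9); sum pmf over tables with pmf ≤ p_obs
p-value (two-sided) = 0.06478
At α=0.01: p ≥ α → fail to reject H₀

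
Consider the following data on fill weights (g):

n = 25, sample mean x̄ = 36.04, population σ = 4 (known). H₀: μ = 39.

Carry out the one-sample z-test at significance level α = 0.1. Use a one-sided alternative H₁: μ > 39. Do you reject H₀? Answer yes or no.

reject H₀: no

SE = σ/√n = 4/√25 = 0.8000
z = (x̄−μ₀)/SE = (36.04−39)/0.8000 = -3.7000
p-value (one-sided, H₁ greater) = 0.99989
At α=0.1: p ≥ α → fail to reject H₀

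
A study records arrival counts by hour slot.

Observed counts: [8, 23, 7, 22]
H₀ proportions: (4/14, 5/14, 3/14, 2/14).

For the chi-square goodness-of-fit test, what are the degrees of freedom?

degrees of freedom = 3

df = k − 1 = 4 − 1 = 3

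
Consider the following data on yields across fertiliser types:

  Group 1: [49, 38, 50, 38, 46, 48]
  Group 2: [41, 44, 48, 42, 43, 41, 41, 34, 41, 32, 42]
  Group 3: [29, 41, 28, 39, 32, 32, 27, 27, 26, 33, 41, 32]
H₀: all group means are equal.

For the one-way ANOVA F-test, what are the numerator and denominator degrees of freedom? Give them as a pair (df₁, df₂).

k = 3 groups, N = 29 total
df = (k−1, N−k) = (3−1, 29−3) = (2, 26)

degrees of freedom = [2, 26]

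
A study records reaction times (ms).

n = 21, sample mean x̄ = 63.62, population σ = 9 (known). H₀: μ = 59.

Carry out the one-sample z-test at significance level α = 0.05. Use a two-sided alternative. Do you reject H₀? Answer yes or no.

reject H₀: yes

SE = σ/√n = 9/√21 = 1.9640
z = (x̄−μ₀)/SE = (63.62−59)/1.9640 = 2.3524
p-value (two-sided) = 0.01865
At α=0.05: p < α → reject H₀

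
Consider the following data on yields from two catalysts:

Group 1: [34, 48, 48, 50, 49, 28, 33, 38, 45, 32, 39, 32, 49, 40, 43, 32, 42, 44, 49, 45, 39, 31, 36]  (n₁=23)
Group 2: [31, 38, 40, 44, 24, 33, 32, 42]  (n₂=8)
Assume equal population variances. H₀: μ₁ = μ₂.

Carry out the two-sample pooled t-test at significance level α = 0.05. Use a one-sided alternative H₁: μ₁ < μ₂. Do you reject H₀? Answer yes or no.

reject H₀: no

x̄₁=40.261, s₁=6.982, n₁=23
x̄₂=35.500, s₂=6.676, n₂=8
s_p² = [22·6.982² + 7·6.676²]/29 = 47.7391
SE = √(s_p²·(1/23+1/8)) = 2.8360
t = (40.261−35.500)/2.8360 = 1.6787
df = 29
p-value (one-sided, H₁ less) = 0.94802
At α=0.05: p ≥ α → fail to reject H₀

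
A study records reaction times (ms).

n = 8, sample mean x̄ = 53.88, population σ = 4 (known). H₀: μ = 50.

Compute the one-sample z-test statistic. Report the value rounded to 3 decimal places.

test statistic = 2.744

SE = σ/√n = 4/√8 = 1.4142
z = (x̄−μ₀)/SE = (53.88−50)/1.4142 = 2.7436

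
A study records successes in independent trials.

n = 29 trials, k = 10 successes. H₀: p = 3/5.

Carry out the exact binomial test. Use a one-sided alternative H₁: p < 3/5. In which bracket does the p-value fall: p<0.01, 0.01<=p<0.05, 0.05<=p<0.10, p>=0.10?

Exact binomial: n=29, k=10, p₀=3/5=0.6000
P(X≤10) from Σ C(n,i)·p₀^i·(1−p₀)^(n−i)
p-value (one-sided, H₁ less) = 0.00485
→ bracket: p<0.01

p-value bracket: p<0.01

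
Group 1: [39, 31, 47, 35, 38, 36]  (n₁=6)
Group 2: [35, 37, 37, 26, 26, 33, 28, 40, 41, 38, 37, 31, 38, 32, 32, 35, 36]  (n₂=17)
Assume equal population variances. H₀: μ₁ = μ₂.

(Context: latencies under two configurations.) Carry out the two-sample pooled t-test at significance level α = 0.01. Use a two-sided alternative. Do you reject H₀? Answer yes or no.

x̄₁=37.667, s₁=5.354, n₁=6
x̄₂=34.235, s₂=4.549, n₂=17
s_p² = [5·5.354² + 16·4.549²]/21 = 22.5901
SE = √(s_p²·(1/6+1/17)) = 2.2570
t = (37.667−34.235)/2.2570 = 1.5204
df = 21
p-value (two-sided) = 0.14334
At α=0.01: p ≥ α → fail to reject H₀

reject H₀: no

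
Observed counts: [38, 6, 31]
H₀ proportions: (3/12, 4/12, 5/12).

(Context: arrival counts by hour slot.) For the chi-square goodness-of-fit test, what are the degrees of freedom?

degrees of freedom = 2

df = k − 1 = 3 − 1 = 2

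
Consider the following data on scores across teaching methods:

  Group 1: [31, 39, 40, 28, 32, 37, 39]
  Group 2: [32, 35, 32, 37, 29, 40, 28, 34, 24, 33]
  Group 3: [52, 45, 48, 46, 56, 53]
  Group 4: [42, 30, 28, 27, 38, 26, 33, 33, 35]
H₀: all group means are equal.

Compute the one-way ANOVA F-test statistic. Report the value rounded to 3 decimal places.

Group means [35.14, 32.40, 50.00, 32.44], grand mean 36.312
SSB = Σnᵢ(x̄ᵢ−x̄)² = 1421.396; SSW = ΣΣ(x−x̄ᵢ)² = 645.479
MSB = 1421.396/3 = 473.7985; MSW = 645.479/28 = 23.0528
F = MSB/MSW = 20.5527
df = (3, 28)

test statistic = 20.553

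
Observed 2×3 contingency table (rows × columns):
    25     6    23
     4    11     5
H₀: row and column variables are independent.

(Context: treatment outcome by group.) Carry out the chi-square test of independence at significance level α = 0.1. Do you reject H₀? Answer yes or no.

Row totals [54, 20], col totals [29, 17, 28], n=74
χ² = (25−21.16)²/21.16 + (6−12.41)²/12.41 + (23−20.43)²/20.43 + (4−7.84)²/7.84 + (11−4.59)²/4.59 + (5−7.57)²/7.57 = 16.0063
df = 2
p-value (upper-tail) = 0.00033
At α=0.1: p < α → reject H₀

reject H₀: yes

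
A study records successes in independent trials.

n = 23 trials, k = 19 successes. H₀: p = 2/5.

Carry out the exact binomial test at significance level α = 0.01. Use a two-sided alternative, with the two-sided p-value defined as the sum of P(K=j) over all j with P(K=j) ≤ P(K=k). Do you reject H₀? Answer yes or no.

Exact binomial: n=23, k=19, p₀=2/5=0.4000
P(X=j) = C(n,j)·p₀^j·(1−p₀)^(n−j); p = Σ P(X=j) over j with P(X=j) ≤ P(X=19)
p-value (two-sided) = 0.00004
At α=0.01: p < α → reject H₀

reject H₀: yes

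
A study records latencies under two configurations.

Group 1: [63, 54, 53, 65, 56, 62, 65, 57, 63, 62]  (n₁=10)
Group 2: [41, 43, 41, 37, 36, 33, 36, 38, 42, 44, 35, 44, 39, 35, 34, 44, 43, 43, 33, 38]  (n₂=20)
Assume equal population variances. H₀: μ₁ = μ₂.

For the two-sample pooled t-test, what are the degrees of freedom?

degrees of freedom = 28

df = n₁ + n₂ − 2 = 10 + 20 − 2 = 28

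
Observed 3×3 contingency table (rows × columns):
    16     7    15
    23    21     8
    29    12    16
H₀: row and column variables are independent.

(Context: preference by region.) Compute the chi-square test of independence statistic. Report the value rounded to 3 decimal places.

Row totals [38, 52, 57], col totals [68, 40, 39], n=147
χ² = (16−17.58)²/17.58 + (7−10.34)²/10.34 + (15−10.08)²/10.08 + (23−24.05)²/24.05 + (21−14.15)²/14.15 + (8−13.80)²/13.80 + (29−26.37)²/26.37 + (12−15.51)²/15.51 + (16−15.12)²/15.12 = 10.5260
df = 4

test statistic = 10.526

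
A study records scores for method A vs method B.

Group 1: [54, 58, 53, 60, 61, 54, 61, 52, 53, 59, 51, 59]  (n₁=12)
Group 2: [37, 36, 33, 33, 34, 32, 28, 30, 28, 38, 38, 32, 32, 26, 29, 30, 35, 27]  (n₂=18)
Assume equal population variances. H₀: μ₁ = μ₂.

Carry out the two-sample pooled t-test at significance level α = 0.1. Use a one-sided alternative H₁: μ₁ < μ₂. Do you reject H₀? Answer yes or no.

reject H₀: no

x̄₁=56.250, s₁=3.745, n₁=12
x̄₂=32.111, s₂=3.740, n₂=18
s_p² = [11·3.745² + 17·3.740²]/28 = 14.0010
SE = √(s_p²·(1/12+1/18)) = 1.3945
t = (56.250−32.111)/1.3945 = 17.3103
df = 28
p-value (one-sided, H₁ less) = 1.00000
At α=0.1: p ≥ α → fail to reject H₀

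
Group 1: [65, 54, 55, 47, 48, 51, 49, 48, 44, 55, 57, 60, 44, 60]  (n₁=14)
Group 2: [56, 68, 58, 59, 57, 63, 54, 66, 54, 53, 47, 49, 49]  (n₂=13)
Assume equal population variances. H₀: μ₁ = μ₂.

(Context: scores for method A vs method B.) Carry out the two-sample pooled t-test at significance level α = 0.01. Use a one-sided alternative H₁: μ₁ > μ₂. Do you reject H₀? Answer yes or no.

reject H₀: no

x̄₁=52.643, s₁=6.404, n₁=14
x̄₂=56.385, s₂=6.462, n₂=13
s_p² = [13·6.404² + 12·6.462²]/25 = 41.3716
SE = √(s_p²·(1/14+1/13)) = 2.4774
t = (52.643−56.385)/2.4774 = -1.5104
df = 25
p-value (one-sided, H₁ greater) = 0.92825
At α=0.01: p ≥ α → fail to reject H₀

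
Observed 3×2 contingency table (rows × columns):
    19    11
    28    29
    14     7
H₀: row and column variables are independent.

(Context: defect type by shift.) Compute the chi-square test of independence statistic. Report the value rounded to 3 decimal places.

Row totals [30, 57, 21], col totals [61, 47], n=108
χ² = (19−16.94)²/16.94 + (11−13.06)²/13.06 + (28−32.19)²/32.19 + (29−24.81)²/24.81 + (14−11.86)²/11.86 + (7−9.14)²/9.14 = 2.7150
df = 2

test statistic = 2.715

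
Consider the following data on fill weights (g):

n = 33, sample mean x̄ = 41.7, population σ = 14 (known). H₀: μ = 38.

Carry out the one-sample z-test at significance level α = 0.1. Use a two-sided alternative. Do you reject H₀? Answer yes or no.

reject H₀: no

SE = σ/√n = 14/√33 = 2.4371
z = (x̄−μ₀)/SE = (41.7−38)/2.4371 = 1.5182
p-value (two-sided) = 0.12896
At α=0.1: p ≥ α → fail to reject H₀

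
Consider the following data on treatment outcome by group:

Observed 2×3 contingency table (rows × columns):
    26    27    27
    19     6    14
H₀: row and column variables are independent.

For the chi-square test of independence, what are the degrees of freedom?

degrees of freedom = 2

df = (r−1)(c−1) = (2−1)·(3−1) = 2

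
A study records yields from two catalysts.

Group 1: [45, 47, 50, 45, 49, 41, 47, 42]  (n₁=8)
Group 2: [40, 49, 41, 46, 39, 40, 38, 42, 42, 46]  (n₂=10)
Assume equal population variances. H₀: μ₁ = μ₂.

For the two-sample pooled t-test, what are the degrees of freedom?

df = n₁ + n₂ − 2 = 8 + 10 − 2 = 16

degrees of freedom = 16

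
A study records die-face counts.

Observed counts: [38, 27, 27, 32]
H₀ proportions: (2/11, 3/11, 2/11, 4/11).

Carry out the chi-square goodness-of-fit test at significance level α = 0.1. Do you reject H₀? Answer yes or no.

reject H₀: yes

n = 124; E_i = n·p_i = [22.55, 33.82, 22.55, 45.09]
χ² = (38−22.55)²/22.55 + (27−33.82)²/33.82 + (27−22.55)²/22.55 + (32−45.09)²/45.09 = 16.6492
df = 3
p-value (upper-tail) = 0.00083
At α=0.1: p < α → reject H₀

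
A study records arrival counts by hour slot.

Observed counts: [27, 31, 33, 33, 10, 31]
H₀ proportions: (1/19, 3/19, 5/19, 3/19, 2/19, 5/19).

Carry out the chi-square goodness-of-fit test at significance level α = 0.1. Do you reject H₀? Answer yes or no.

reject H₀: yes

n = 165; E_i = n·p_i = [8.68, 26.05, 43.42, 26.05, 17.37, 43.42]
χ² = (27−8.68)²/8.68 + (31−26.05)²/26.05 + (33−43.42)²/43.42 + (33−26.05)²/26.05 + (10−17.37)²/17.37 + (31−43.42)²/43.42 = 50.6020
df = 5
p-value (upper-tail) = 0.00000
At α=0.1: p < α → reject H₀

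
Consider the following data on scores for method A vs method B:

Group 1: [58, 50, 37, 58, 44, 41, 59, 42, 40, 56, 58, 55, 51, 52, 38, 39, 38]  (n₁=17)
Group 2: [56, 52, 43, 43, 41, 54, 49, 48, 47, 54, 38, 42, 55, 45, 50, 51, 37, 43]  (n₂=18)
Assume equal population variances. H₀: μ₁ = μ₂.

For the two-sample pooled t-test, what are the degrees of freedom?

degrees of freedom = 33

df = n₁ + n₂ − 2 = 17 + 18 − 2 = 33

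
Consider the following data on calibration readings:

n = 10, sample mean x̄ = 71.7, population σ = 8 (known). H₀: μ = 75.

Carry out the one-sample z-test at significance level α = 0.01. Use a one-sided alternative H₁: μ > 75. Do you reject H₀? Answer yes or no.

SE = σ/√n = 8/√10 = 2.5298
z = (x̄−μ₀)/SE = (71.7−75)/2.5298 = -1.3044
p-value (one-sided, H₁ greater) = 0.90396
At α=0.01: p ≥ α → fail to reject H₀

reject H₀: no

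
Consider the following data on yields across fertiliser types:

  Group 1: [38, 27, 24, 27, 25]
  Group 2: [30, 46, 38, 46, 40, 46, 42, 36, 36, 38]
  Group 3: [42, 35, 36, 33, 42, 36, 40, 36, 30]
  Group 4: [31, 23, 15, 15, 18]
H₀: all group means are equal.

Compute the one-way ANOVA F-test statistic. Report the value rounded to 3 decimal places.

Group means [28.20, 39.80, 36.67, 20.40], grand mean 33.483
SSB = Σnᵢ(x̄ᵢ−x̄)² = 1485.641; SSW = ΣΣ(x−x̄ᵢ)² = 691.600
MSB = 1485.641/3 = 495.2138; MSW = 691.600/25 = 27.6640
F = MSB/MSW = 17.9010
df = (3, 25)

test statistic = 17.901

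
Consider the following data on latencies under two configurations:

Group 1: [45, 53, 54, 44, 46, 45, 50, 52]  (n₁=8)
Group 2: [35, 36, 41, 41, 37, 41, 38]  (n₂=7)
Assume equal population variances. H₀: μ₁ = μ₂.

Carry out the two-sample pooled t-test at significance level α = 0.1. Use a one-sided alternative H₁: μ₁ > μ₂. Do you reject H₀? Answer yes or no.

reject H₀: yes

x̄₁=48.625, s₁=4.069, n₁=8
x̄₂=38.429, s₂=2.573, n₂=7
s_p² = [7·4.069² + 6·2.573²]/13 = 11.9684
SE = √(s_p²·(1/8+1/7)) = 1.7905
t = (48.625−38.429)/1.7905 = 5.6948
df = 13
p-value (one-sided, H₁ greater) = 0.00004
At α=0.1: p < α → reject H₀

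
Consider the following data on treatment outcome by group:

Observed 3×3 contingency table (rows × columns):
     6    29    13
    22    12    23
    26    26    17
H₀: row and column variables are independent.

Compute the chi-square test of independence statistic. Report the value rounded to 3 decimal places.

test statistic = 20.630

Row totals [48, 57, 69], col totals [54, 67, 53], n=174
χ² = (6−14.90)²/14.90 + (29−18.48)²/18.48 + (13−14.62)²/14.62 + (22−17.69)²/17.69 + (12−21.95)²/21.95 + (23−17.36)²/17.36 + (26−21.41)²/21.41 + (26−26.57)²/26.57 + (17−21.02)²/21.02 = 20.6300
df = 4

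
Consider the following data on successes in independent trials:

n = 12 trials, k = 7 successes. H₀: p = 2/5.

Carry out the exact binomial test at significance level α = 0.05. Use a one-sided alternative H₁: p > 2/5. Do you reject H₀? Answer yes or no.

Exact binomial: n=12, k=7, p₀=2/5=0.4000
P(X≥7) from Σ C(n,i)·p₀^i·(1−p₀)^(n−i)
p-value (one-sided, H₁ greater) = 0.15821
At α=0.05: p ≥ α → fail to reject H₀

reject H₀: no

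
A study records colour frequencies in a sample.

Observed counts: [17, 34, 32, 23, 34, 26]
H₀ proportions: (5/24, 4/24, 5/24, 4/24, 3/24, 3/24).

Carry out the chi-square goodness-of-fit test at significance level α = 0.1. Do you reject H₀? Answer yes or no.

reject H₀: yes

n = 166; E_i = n·p_i = [34.58, 27.67, 34.58, 27.67, 20.75, 20.75]
χ² = (17−34.58)²/34.58 + (34−27.67)²/27.67 + (32−34.58)²/34.58 + (23−27.67)²/27.67 + (34−20.75)²/20.75 + (26−20.75)²/20.75 = 21.1590
df = 5
p-value (upper-tail) = 0.00076
At α=0.1: p < α → reject H₀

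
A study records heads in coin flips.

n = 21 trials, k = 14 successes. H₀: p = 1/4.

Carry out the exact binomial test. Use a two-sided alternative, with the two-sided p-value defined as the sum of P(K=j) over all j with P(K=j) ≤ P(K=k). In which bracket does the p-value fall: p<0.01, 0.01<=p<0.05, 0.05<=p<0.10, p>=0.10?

Exact binomial: n=21, k=14, p₀=1/4=0.2500
P(X=j) = C(n,j)·p₀^j·(1−p₀)^(n−j); p = Σ P(X=j) over j with P(X=j) ≤ P(X=14)
p-value (two-sided) = 0.00007
→ bracket: p<0.01

p-value bracket: p<0.01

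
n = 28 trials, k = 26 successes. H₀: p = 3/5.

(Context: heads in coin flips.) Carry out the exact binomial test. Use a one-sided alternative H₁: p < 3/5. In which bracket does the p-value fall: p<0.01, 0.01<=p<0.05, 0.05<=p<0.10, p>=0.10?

p-value bracket: p>=0.10

Exact binomial: n=28, k=26, p₀=3/5=0.6000
P(X≤26) from Σ C(n,i)·p₀^i·(1−p₀)^(n−i)
p-value (one-sided, H₁ less) = 0.99999
→ bracket: p>=0.10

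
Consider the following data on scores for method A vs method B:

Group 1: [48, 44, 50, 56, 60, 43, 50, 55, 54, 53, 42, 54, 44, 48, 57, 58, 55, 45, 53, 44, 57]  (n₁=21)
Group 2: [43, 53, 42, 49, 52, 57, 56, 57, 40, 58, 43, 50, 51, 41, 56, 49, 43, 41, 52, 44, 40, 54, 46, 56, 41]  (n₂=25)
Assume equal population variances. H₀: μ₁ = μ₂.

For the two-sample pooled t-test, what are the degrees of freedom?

df = n₁ + n₂ − 2 = 21 + 25 − 2 = 44

degrees of freedom = 44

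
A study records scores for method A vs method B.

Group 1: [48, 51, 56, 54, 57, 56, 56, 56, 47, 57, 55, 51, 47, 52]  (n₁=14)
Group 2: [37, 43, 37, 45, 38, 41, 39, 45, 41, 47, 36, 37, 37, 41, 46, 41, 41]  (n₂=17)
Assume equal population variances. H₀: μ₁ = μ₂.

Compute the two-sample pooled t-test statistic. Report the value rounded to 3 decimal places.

test statistic = 9.510

x̄₁=53.071, s₁=3.710, n₁=14
x̄₂=40.706, s₂=3.514, n₂=17
s_p² = [13·3.710² + 16·3.514²]/29 = 12.9813
SE = √(s_p²·(1/14+1/17)) = 1.3003
t = (53.071−40.706)/1.3003 = 9.5096
df = 29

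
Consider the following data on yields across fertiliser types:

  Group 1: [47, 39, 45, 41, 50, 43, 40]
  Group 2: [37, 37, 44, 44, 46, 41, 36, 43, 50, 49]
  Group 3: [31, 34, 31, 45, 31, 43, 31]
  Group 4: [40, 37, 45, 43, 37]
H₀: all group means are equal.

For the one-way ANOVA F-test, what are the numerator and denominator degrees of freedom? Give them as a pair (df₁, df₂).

degrees of freedom = [3, 25]

k = 4 groups, N = 29 total
df = (k−1, N−k) = (4−1, 29−4) = (3, 25)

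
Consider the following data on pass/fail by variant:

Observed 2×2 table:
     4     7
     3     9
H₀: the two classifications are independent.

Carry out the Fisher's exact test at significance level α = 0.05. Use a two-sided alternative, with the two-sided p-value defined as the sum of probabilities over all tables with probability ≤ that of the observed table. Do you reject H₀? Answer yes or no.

reject H₀: no

Margins: r₁=11, r₂=12, c₁=7, c₂=16, n=23
p_obs = C(11,4)·C(12,3)/C(23,7); sum pmf over tables with pmf ≤ p_obs
p-value (two-sided) = 0.66685
At α=0.05: p ≥ α → fail to reject H₀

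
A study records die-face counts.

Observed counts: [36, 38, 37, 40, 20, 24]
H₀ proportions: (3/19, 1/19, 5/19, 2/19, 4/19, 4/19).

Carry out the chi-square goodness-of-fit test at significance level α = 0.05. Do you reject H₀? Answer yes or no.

n = 195; E_i = n·p_i = [30.79, 10.26, 51.32, 20.53, 41.05, 41.05]
χ² = (36−30.79)²/30.79 + (38−10.26)²/10.26 + (37−51.32)²/51.32 + (40−20.53)²/20.53 + (20−41.05)²/41.05 + (24−41.05)²/41.05 = 116.1908
df = 5
p-value (upper-tail) = 0.00000
At α=0.05: p < α → reject H₀

reject H₀: yes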